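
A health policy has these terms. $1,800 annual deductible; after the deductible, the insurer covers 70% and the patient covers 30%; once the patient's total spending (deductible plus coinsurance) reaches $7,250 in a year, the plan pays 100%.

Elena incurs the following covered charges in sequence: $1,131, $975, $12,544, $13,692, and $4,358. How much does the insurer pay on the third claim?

$8,780.80

#1 ($1,131): entire amount goes to the deductible. Patient owes $1,131 (running OOP $1,131). Plan pays $1,131 − $1,131 = $0.
#2 ($975): $669 to deductible, leaving $306; 30% of $306 = $91.80. Patient owes $760.80 (running OOP $1,891.80). Insurer: $975 − $760.80 = $214.20.
#3 ($12,544): deductible met; 30% of $12,544 = $3,763.20. Patient owes $3,763.20 (running OOP $5,655). Plan pays $12,544 − $3,763.20 = $8,780.80.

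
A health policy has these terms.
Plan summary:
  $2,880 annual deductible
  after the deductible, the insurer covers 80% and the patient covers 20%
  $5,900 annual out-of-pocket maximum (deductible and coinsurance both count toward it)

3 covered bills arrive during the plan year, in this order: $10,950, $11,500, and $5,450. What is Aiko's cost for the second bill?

$1,406

Claim 1 — $10,950: deductible takes $2,880, $8,070 remains; 20% of $8,070 = $1,614. Patient owes $4,494 (running OOP $4,494).
Claim 2 — $11,500: deductible met; 20% of $11,500 = $2,300. OOP would hit $6,794 > $5,900, so the cap limits the patient to $5,900 − $4,494 = $1,406.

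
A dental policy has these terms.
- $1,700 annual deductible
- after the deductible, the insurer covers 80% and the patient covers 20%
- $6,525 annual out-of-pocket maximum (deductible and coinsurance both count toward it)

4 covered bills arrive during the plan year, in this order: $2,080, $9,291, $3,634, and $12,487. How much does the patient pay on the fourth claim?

Claim 1 — $2,080: $1,700 finishes the deductible; $380 goes to coinsurance; 20% of $380 = $76. Patient pays $1,776; OOP now $1,776.
Claim 2 — $9,291: deductible met; 20% of $9,291 = $1,858.20. Patient owes $1,858.20 (running OOP $3,634.20).
Claim 3 — $3,634: 20% coinsurance on $3,634 = $726.80. Patient pays $726.80; OOP now $4,361.
Claim 4 — $12,487: 20% coinsurance on $12,487 = $2,497.40. OOP would hit $6,858.40 > $6,525, so the cap limits the patient to $6,525 − $4,361 = $2,164.

$2,164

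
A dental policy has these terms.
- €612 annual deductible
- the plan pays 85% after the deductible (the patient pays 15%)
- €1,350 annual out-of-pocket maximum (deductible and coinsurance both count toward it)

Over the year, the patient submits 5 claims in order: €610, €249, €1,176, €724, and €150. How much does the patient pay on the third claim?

Claim 1 (€610): entire amount goes to the deductible. Patient owes €610 (running OOP €610).
Claim 2 (€249): deductible takes €2, €247 remains; patient's 15% is €37.05. Cost to patient: €39.05. OOP to date €649.05.
Claim 3 (€1,176): 15% coinsurance on €1,176 = €176.40. Patient pays €176.40; OOP now €825.45.

€176.40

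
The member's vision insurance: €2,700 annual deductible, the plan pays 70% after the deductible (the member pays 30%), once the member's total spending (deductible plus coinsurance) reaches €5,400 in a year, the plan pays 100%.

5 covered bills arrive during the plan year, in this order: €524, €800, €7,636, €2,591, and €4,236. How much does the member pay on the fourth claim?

€777.30

Claim 1 — €524: all of it applies to the deductible. Member pays €524; OOP now €524.
Claim 2 — €800: fully absorbed by the deductible. Member pays €800; OOP now €1,324.
Claim 3 — €7,636: €1,376 finishes the deductible; €6,260 goes to coinsurance; 30% of €6,260 = €1,878. Member owes €3,254 (running OOP €4,578).
Claim 4 — €2,591: deductible met; 30% of €2,591 = €777.30. Member owes €777.30 (running OOP €5,355.30).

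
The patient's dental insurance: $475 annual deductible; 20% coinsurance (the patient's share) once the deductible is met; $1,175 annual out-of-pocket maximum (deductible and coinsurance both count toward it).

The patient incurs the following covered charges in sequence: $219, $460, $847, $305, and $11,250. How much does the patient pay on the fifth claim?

#1 ($219): all of it applies to the deductible. Patient owes $219 (running OOP $219).
#2 ($460): $256 to deductible, leaving $204; coinsurance $204 × 20% = $40.80. Patient pays $296.80; OOP now $515.80.
#3 ($847): 20% coinsurance on $847 = $169.40. Patient owes $169.40 (running OOP $685.20).
#4 ($305): deductible met; 20% of $305 = $61. Patient owes $61 (running OOP $746.20).
#5 ($11,250): deductible met; 20% of $11,250 = $2,250. Adding that to $746.20 gives $2,996.20, past the $1,175 cap; patient pays only $1,175 − $746.20 = $428.80.

$428.80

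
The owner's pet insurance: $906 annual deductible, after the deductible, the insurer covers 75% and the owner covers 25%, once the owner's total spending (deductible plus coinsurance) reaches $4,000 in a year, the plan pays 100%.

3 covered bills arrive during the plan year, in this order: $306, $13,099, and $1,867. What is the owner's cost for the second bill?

$3,694

Claim 1 ($306): fully absorbed by the deductible. Cost to owner: $306. OOP to date $306.
Claim 2 ($13,099): $600 finishes the deductible; $12,499 goes to coinsurance; coinsurance $12,499 × 25% = $3,124.75. Together that's $600 + $3,124.75 = $3,724.75. That would push OOP to $4,030.75, over the $4,000 cap, so owner pays $4,000 − $306 = $3,694.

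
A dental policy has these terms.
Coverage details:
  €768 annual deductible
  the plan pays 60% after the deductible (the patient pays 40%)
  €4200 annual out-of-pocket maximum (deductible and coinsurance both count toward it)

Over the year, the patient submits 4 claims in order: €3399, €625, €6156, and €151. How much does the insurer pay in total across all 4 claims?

€6131

Claim 1 — €3399: deductible takes €768, €2631 remains; patient's 40% is €1052.40. Patient owes €1820.40 (running OOP €1820.40). Insurer: €3399 − €1820.40 = €1578.60.
Claim 2 — €625: deductible already satisfied, so patient's share is 40% × €625 = €250. Patient owes €250 (running OOP €2070.40). Insurer: €625 − €250 = €375.
Claim 3 — €6156: 40% coinsurance on €6156 = €2462.40. Adding that to €2070.40 gives €4532.80, past the €4200 cap; patient pays only €4200 − €2070.40 = €2129.60. Plan pays €6156 − €2129.60 = €4026.40.
Claim 4 — €151: 40% coinsurance on €151 = €60.40. OOP would hit €4260.40 > €4200, so the cap limits the patient to €4200 − €4200 = €0. Plan pays €151 − €0 = €151.
Insurer total = bills − patient's total = €10331 − €4200 = €6131.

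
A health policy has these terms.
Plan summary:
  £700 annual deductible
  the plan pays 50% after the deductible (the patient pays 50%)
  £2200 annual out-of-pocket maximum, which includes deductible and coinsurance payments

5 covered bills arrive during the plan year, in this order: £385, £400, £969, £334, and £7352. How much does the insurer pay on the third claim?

£484.50

Bill 1, £385: all of it applies to the deductible. Patient pays £385; OOP now £385. Insurer: £385 − £385 = £0.
Bill 2, £400: £315 to deductible, leaving £85; coinsurance £85 × 50% = £42.50. Patient pays £357.50; OOP now £742.50. Plan pays £400 − £357.50 = £42.50.
Bill 3, £969: 50% coinsurance on £969 = £484.50. Patient owes £484.50 (running OOP £1227). Insurer: £969 − £484.50 = £484.50.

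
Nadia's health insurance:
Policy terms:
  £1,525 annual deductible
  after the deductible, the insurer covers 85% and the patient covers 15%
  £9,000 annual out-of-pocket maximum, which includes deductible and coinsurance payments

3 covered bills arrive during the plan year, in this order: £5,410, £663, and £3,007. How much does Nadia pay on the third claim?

#1 (£5,410): £1,525 finishes the deductible; £3,885 goes to coinsurance; patient's 15% is £582.75. Patient pays £2,107.75; OOP now £2,107.75.
#2 (£663): deductible met; 15% of £663 = £99.45. Patient pays £99.45; OOP now £2,207.20.
#3 (£3,007): 15% coinsurance on £3,007 = £451.05. Patient owes £451.05 (running OOP £2,658.25).

£451.05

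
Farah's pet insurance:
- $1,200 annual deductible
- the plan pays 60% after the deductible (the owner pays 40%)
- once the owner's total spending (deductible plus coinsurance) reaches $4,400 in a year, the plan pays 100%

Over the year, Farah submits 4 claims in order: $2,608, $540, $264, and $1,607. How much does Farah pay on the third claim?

Claim 1 ($2,608): $1,200 to deductible, leaving $1,408; owner's 40% is $563.20. Owner owes $1,763.20 (running OOP $1,763.20).
Claim 2 ($540): deductible met; 40% of $540 = $216. Cost to owner: $216. OOP to date $1,979.20.
Claim 3 ($264): deductible met; 40% of $264 = $105.60. Owner owes $105.60 (running OOP $2,084.80).

$105.60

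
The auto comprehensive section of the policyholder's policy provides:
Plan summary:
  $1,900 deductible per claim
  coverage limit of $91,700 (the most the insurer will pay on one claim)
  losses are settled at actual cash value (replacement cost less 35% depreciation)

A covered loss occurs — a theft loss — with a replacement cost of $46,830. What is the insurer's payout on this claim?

$28,539.50

Actual cash value after 35% depreciation: $46,830 × 65% = $30,439.50.
After the deductible, $30,439.50 − $1,900 = $28,539.50 remains.
$28,539.50 ≤ $91,700, so the limit doesn't bind; insurer pays $28,539.50.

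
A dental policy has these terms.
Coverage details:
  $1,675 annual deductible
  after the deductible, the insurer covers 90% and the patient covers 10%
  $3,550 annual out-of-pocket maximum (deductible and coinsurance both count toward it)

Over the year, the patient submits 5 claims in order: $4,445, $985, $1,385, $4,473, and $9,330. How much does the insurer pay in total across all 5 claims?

$17,068

Claim 1 — $4,445: deductible takes $1,675, $2,770 remains; patient's 10% is $277. Patient owes $1,952 (running OOP $1,952). Plan pays $4,445 − $1,952 = $2,493.
Claim 2 — $985: 10% coinsurance on $985 = $98.50. Patient pays $98.50; OOP now $2,050.50. Plan pays $985 − $98.50 = $886.50.
Claim 3 — $1,385: deductible met; 10% of $1,385 = $138.50. Patient owes $138.50 (running OOP $2,189). Insurer: $1,385 − $138.50 = $1,246.50.
Claim 4 — $4,473: 10% coinsurance on $4,473 = $447.30. Patient owes $447.30 (running OOP $2,636.30). Plan pays $4,473 − $447.30 = $4,025.70.
Claim 5 — $9,330: deductible already satisfied, so patient's share is 10% × $9,330 = $933. Adding that to $2,636.30 gives $3,569.30, past the $3,550 cap; patient pays only $3,550 − $2,636.30 = $913.70. Plan pays $9,330 − $913.70 = $8,416.30.
Insurer total: $2,493 + $886.50 + $1,246.50 + $4,025.70 + $8,416.30 = $17,068.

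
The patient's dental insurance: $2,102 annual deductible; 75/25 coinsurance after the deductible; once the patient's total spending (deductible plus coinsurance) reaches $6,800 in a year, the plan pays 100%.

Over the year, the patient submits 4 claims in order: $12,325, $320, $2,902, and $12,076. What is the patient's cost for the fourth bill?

$1,336.75

Claim 1 — $12,325: deductible takes $2,102, $10,223 remains; patient's 25% is $2,555.75. Patient owes $4,657.75 (running OOP $4,657.75).
Claim 2 — $320: deductible met; 25% of $320 = $80. Patient owes $80 (running OOP $4,737.75).
Claim 3 — $2,902: 25% coinsurance on $2,902 = $725.50. Patient owes $725.50 (running OOP $5,463.25).
Claim 4 — $12,076: deductible met; 25% of $12,076 = $3,019. That would push OOP to $8,482.25, over the $6,800 cap, so patient pays $6,800 − $5,463.25 = $1,336.75.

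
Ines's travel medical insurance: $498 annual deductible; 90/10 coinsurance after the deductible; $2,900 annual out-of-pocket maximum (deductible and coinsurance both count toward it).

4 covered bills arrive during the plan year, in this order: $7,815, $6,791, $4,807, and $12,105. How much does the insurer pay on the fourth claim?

$11,594.50

Claim 1 — $7,815: $498 to deductible, leaving $7,317; 10% of $7,317 = $731.70. Cost to traveler: $1,229.70. OOP to date $1,229.70. Plan pays $7,815 − $1,229.70 = $6,585.30.
Claim 2 — $6,791: deductible already satisfied, so traveler's share is 10% × $6,791 = $679.10. Cost to traveler: $679.10. OOP to date $1,908.80. Insurer: $6,791 − $679.10 = $6,111.90.
Claim 3 — $4,807: deductible already satisfied, so traveler's share is 10% × $4,807 = $480.70. Cost to traveler: $480.70. OOP to date $2,389.50. Plan pays $4,807 − $480.70 = $4,326.30.
Claim 4 — $12,105: 10% coinsurance on $12,105 = $1,210.50. OOP would hit $3,600 > $2,900, so the cap limits the traveler to $2,900 − $2,389.50 = $510.50. Insurer: $12,105 − $510.50 = $11,594.50.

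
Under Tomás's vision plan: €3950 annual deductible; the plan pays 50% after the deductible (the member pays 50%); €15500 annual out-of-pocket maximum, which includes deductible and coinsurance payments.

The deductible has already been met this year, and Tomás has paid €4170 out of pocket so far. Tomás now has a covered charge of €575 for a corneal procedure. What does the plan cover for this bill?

€287.50

The deductible is already satisfied, so the full bill goes to coinsurance.
Member's 50% share of €575 is €287.50.
Cumulative spending €4170 + €287.50 = €4457.50 stays under the €15500 maximum.
The plan picks up €575 − €287.50 = €287.50.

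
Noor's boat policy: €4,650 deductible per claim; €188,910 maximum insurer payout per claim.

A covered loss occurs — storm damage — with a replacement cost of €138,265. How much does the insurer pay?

€133,615

Subtract the deductible: €138,265 − €4,650 = €133,615.
€133,615 is within the €188,910 limit, so the insurer pays €133,615.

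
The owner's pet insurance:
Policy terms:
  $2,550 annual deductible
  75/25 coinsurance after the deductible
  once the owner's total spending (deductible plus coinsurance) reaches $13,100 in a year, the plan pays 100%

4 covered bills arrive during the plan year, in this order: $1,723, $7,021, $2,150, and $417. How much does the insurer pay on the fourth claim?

$312.75

#1 ($1,723): entire amount goes to the deductible. Owner pays $1,723; OOP now $1,723. Insurer: $1,723 − $1,723 = $0.
#2 ($7,021): deductible takes $827, $6,194 remains; 25% of $6,194 = $1,548.50. Owner pays $2,375.50; OOP now $4,098.50. Plan pays $7,021 − $2,375.50 = $4,645.50.
#3 ($2,150): 25% coinsurance on $2,150 = $537.50. Cost to owner: $537.50. OOP to date $4,636. Plan pays $2,150 − $537.50 = $1,612.50.
#4 ($417): 25% coinsurance on $417 = $104.25. Owner owes $104.25 (running OOP $4,740.25). Plan pays $417 − $104.25 = $312.75.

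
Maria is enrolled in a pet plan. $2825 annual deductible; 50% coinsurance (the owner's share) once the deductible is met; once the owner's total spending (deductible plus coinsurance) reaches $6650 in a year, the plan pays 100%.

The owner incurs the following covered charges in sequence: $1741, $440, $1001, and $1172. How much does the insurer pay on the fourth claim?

$586

Claim 1 — $1741: fully absorbed by the deductible. Cost to owner: $1741. OOP to date $1741. Insurer: $1741 − $1741 = $0.
Claim 2 — $440: fully absorbed by the deductible. Cost to owner: $440. OOP to date $2181. Plan pays $440 − $440 = $0.
Claim 3 — $1001: deductible takes $644, $357 remains; owner's 50% is $178.50. Owner owes $822.50 (running OOP $3003.50). Insurer: $1001 − $822.50 = $178.50.
Claim 4 — $1172: deductible already satisfied, so owner's share is 50% × $1172 = $586. Owner owes $586 (running OOP $3589.50). Insurer: $1172 − $586 = $586.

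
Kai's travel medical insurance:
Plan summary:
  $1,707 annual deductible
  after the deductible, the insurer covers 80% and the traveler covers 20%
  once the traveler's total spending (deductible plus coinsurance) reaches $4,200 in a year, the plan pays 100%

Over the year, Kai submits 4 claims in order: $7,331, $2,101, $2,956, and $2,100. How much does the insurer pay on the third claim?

Bill 1, $7,331: $1,707 finishes the deductible; $5,624 goes to coinsurance; traveler's 20% is $1,124.80. Traveler pays $2,831.80; OOP now $2,831.80. Insurer: $7,331 − $2,831.80 = $4,499.20.
Bill 2, $2,101: deductible already satisfied, so traveler's share is 20% × $2,101 = $420.20. Traveler pays $420.20; OOP now $3,252. Insurer: $2,101 − $420.20 = $1,680.80.
Bill 3, $2,956: deductible already satisfied, so traveler's share is 20% × $2,956 = $591.20. Traveler owes $591.20 (running OOP $3,843.20). Plan pays $2,956 − $591.20 = $2,364.80.

$2,364.80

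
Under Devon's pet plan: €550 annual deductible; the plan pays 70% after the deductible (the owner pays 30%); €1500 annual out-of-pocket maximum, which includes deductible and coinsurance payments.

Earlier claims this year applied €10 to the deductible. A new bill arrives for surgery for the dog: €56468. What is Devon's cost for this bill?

€10 of the €550 deductible is already met, leaving €540.
That leaves €56468 − €540 = €55928 for coinsurance.
Owner's 30% share of €55928 is €16778.40.
That puts the owner's cost at €540 + €16778.40 = €17318.40 before any cap.
That would bring total out-of-pocket to €17328.40, past the €1500 cap. The owner is capped at €1500 − €10 = €1490 on this claim.

€1490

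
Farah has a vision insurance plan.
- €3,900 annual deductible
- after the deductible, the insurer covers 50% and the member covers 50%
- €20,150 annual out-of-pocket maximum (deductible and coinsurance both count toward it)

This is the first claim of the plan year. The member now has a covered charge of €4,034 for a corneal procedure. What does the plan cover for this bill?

The full €3,900 deductible is still open; €3,900 of this bill applies to it.
That leaves €4,034 − €3,900 = €134 for coinsurance.
Member's 50% share of €134 is €67.
Member responsibility before any cap: €3,900 + €67 = €3,967.
Cumulative spending €0 + €3,967 = €3,967 stays under the €20,150 maximum.
The plan picks up €4,034 − €3,967 = €67.

€67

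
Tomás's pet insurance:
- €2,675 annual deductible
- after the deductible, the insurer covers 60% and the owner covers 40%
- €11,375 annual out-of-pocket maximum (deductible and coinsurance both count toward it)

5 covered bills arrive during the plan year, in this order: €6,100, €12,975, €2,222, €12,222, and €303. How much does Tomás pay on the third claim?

Claim 1 — €6,100: €2,675 to deductible, leaving €3,425; coinsurance €3,425 × 40% = €1,370. Cost to owner: €4,045. OOP to date €4,045.
Claim 2 — €12,975: deductible met; 40% of €12,975 = €5,190. Owner pays €5,190; OOP now €9,235.
Claim 3 — €2,222: deductible met; 40% of €2,222 = €888.80. Owner pays €888.80; OOP now €10,123.80.

€888.80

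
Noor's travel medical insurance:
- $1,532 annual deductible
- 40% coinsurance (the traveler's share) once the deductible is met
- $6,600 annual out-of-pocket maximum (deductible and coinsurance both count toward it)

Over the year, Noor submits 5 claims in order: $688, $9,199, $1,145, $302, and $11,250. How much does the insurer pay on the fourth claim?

$181.20

Bill 1, $688: all of it applies to the deductible. Traveler pays $688; OOP now $688. Insurer: $688 − $688 = $0.
Bill 2, $9,199: deductible takes $844, $8,355 remains; coinsurance $8,355 × 40% = $3,342. Traveler pays $4,186; OOP now $4,874. Insurer: $9,199 − $4,186 = $5,013.
Bill 3, $1,145: 40% coinsurance on $1,145 = $458. Traveler pays $458; OOP now $5,332. Insurer: $1,145 − $458 = $687.
Bill 4, $302: deductible met; 40% of $302 = $120.80. Traveler pays $120.80; OOP now $5,452.80. Plan pays $302 − $120.80 = $181.20.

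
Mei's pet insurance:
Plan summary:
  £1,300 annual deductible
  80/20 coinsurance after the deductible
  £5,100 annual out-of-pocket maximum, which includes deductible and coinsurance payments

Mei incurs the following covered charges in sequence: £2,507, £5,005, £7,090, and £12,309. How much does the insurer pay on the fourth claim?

£11,169.40

Bill 1, £2,507: £1,300 finishes the deductible; £1,207 goes to coinsurance; 20% of £1,207 = £241.40. Owner owes £1,541.40 (running OOP £1,541.40). Plan pays £2,507 − £1,541.40 = £965.60.
Bill 2, £5,005: 20% coinsurance on £5,005 = £1,001. Cost to owner: £1,001. OOP to date £2,542.40. Insurer: £5,005 − £1,001 = £4,004.
Bill 3, £7,090: 20% coinsurance on £7,090 = £1,418. Cost to owner: £1,418. OOP to date £3,960.40. Plan pays £7,090 − £1,418 = £5,672.
Bill 4, £12,309: deductible already satisfied, so owner's share is 20% × £12,309 = £2,461.80. OOP would hit £6,422.20 > £5,100, so the cap limits the owner to £5,100 − £3,960.40 = £1,139.60. Insurer: £12,309 − £1,139.60 = £11,169.40.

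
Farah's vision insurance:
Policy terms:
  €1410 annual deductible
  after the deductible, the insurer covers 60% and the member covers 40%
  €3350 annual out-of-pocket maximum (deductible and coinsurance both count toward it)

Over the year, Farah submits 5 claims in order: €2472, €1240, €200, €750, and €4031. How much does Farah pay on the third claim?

#1 (€2472): €1410 finishes the deductible; €1062 goes to coinsurance; 40% of €1062 = €424.80. Member pays €1834.80; OOP now €1834.80.
#2 (€1240): deductible met; 40% of €1240 = €496. Cost to member: €496. OOP to date €2330.80.
#3 (€200): deductible met; 40% of €200 = €80. Cost to member: €80. OOP to date €2410.80.

€80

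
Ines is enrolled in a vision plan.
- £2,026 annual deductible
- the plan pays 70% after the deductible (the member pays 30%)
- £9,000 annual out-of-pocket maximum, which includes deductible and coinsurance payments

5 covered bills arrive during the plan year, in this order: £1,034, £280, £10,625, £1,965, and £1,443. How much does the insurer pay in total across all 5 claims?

Bill 1, £1,034: entire amount goes to the deductible. Member pays £1,034; OOP now £1,034. Plan pays £1,034 − £1,034 = £0.
Bill 2, £280: entire amount goes to the deductible. Cost to member: £280. OOP to date £1,314. Plan pays £280 − £280 = £0.
Bill 3, £10,625: deductible takes £712, £9,913 remains; 30% of £9,913 = £2,973.90. Member owes £3,685.90 (running OOP £4,999.90). Insurer: £10,625 − £3,685.90 = £6,939.10.
Bill 4, £1,965: 30% coinsurance on £1,965 = £589.50. Member owes £589.50 (running OOP £5,589.40). Insurer: £1,965 − £589.50 = £1,375.50.
Bill 5, £1,443: 30% coinsurance on £1,443 = £432.90. Member pays £432.90; OOP now £6,022.30. Insurer: £1,443 − £432.90 = £1,010.10.
Insurer total = bills − member's total = £15,347 − £6,022.30 = £9,324.70.

£9,324.70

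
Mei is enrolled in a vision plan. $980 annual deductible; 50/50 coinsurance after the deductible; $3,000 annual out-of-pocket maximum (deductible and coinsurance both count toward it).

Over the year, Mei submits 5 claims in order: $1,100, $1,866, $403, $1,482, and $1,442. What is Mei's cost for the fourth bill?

Bill 1, $1,100: deductible takes $980, $120 remains; coinsurance $120 × 50% = $60. Cost to member: $1,040. OOP to date $1,040.
Bill 2, $1,866: 50% coinsurance on $1,866 = $933. Member owes $933 (running OOP $1,973).
Bill 3, $403: 50% coinsurance on $403 = $201.50. Member pays $201.50; OOP now $2,174.50.
Bill 4, $1,482: deductible already satisfied, so member's share is 50% × $1,482 = $741. Cost to member: $741. OOP to date $2,915.50.

$741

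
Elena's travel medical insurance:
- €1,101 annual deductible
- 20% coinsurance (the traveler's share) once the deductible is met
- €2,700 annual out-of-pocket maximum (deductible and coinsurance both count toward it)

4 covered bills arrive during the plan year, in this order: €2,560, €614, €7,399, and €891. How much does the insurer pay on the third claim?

€6,214.60

#1 (€2,560): €1,101 to deductible, leaving €1,459; traveler's 20% is €291.80. Traveler pays €1,392.80; OOP now €1,392.80. Plan pays €2,560 − €1,392.80 = €1,167.20.
#2 (€614): deductible already satisfied, so traveler's share is 20% × €614 = €122.80. Cost to traveler: €122.80. OOP to date €1,515.60. Plan pays €614 − €122.80 = €491.20.
#3 (€7,399): deductible already satisfied, so traveler's share is 20% × €7,399 = €1,479.80. That would push OOP to €2,995.40, over the €2,700 cap, so traveler pays €2,700 − €1,515.60 = €1,184.40. Plan pays €7,399 − €1,184.40 = €6,214.60.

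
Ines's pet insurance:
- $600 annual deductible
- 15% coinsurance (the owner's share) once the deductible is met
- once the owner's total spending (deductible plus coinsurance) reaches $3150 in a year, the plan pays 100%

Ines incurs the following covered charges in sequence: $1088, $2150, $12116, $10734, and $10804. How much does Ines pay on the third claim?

Bill 1, $1088: $600 to deductible, leaving $488; owner's 15% is $73.20. Cost to owner: $673.20. OOP to date $673.20.
Bill 2, $2150: deductible already satisfied, so owner's share is 15% × $2150 = $322.50. Owner owes $322.50 (running OOP $995.70).
Bill 3, $12116: deductible already satisfied, so owner's share is 15% × $12116 = $1817.40. Cost to owner: $1817.40. OOP to date $2813.10.

$1817.40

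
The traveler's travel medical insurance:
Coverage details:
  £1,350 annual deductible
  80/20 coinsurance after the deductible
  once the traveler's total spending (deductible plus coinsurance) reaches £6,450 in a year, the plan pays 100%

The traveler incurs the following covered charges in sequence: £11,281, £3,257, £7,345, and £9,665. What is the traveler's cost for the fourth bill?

£993.40

Claim 1 (£11,281): £1,350 to deductible, leaving £9,931; 20% of £9,931 = £1,986.20. Cost to traveler: £3,336.20. OOP to date £3,336.20.
Claim 2 (£3,257): 20% coinsurance on £3,257 = £651.40. Cost to traveler: £651.40. OOP to date £3,987.60.
Claim 3 (£7,345): 20% coinsurance on £7,345 = £1,469. Traveler pays £1,469; OOP now £5,456.60.
Claim 4 (£9,665): 20% coinsurance on £9,665 = £1,933. Adding that to £5,456.60 gives £7,389.60, past the £6,450 cap; traveler pays only £6,450 − £5,456.60 = £993.40.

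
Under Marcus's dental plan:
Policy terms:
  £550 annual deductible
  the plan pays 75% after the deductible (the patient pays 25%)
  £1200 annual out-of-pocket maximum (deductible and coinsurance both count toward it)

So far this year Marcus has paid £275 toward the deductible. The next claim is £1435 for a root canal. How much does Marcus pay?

Deductible still to meet: £550 − £275 = £275.
After the £275 deductible portion, £1435 − £275 = £1160 is subject to coinsurance.
Patient's 25% share of £1160 is £290.
That puts the patient's cost at £275 + £290 = £565 before any cap.
Cumulative spending £275 + £565 = £840 stays under the £1200 maximum.

£565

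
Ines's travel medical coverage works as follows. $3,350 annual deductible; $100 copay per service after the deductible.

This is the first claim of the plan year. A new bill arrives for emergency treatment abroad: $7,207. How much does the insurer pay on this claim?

The full $3,350 deductible is still open; $3,350 of this bill applies to it.
After the $3,350 deductible portion, $7,207 − $3,350 = $3,857 is subject to the copay.
Copay on this service: $100.
Traveler responsibility: $3,350 + $100 = $3,450.
Insurer pays the balance: $7,207 − $3,450 = $3,757.

$3,757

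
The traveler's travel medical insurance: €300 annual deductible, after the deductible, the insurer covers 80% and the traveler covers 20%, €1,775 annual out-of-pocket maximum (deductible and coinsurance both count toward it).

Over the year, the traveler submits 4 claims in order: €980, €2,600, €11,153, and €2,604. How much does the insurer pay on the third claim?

Bill 1, €980: deductible takes €300, €680 remains; coinsurance €680 × 20% = €136. Traveler owes €436 (running OOP €436). Plan pays €980 − €436 = €544.
Bill 2, €2,600: 20% coinsurance on €2,600 = €520. Traveler pays €520; OOP now €956. Insurer: €2,600 − €520 = €2,080.
Bill 3, €11,153: deductible already satisfied, so traveler's share is 20% × €11,153 = €2,230.60. Adding that to €956 gives €3,186.60, past the €1,775 cap; traveler pays only €1,775 − €956 = €819. Insurer: €11,153 − €819 = €10,334.

€10,334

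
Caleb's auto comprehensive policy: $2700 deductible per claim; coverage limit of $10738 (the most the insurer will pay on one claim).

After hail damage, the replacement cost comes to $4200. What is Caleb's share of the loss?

Less the $2700 deductible: $4200 − $2700 = $1500.
$1500 is within the $10738 limit, so the insurer pays $1500.
Out of pocket: $4200 − $1500 = $2700.

$2700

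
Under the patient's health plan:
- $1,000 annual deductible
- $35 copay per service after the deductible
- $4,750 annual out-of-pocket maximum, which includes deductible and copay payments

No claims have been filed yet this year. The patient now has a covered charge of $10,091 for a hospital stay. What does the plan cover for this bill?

$9,056

The full $1,000 deductible is still open; $1,000 of this bill applies to it.
That leaves $10,091 − $1,000 = $9,091 for the copay.
Copay on this service: $35.
That puts the patient's cost at $1,000 + $35 = $1,035 before any cap.
Cumulative spending $0 + $1,035 = $1,035 stays under the $4,750 maximum.
The insurer covers the remainder: $10,091 − $1,035 = $9,056.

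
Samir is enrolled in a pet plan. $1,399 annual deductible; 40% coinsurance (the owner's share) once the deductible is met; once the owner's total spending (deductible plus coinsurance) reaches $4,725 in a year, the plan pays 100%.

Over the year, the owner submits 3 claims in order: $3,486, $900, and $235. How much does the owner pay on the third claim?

#1 ($3,486): deductible takes $1,399, $2,087 remains; 40% of $2,087 = $834.80. Owner pays $2,233.80; OOP now $2,233.80.
#2 ($900): deductible already satisfied, so owner's share is 40% × $900 = $360. Owner owes $360 (running OOP $2,593.80).
#3 ($235): deductible met; 40% of $235 = $94. Cost to owner: $94. OOP to date $2,687.80.

$94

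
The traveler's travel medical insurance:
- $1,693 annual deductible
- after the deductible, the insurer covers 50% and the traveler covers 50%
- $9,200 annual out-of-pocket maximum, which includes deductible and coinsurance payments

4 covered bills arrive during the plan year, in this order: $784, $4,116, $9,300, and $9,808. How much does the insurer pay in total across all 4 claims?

Claim 1 — $784: all of it applies to the deductible. Traveler owes $784 (running OOP $784). Insurer: $784 − $784 = $0.
Claim 2 — $4,116: $909 finishes the deductible; $3,207 goes to coinsurance; traveler's 50% is $1,603.50. Traveler pays $2,512.50; OOP now $3,296.50. Plan pays $4,116 − $2,512.50 = $1,603.50.
Claim 3 — $9,300: deductible already satisfied, so traveler's share is 50% × $9,300 = $4,650. Traveler pays $4,650; OOP now $7,946.50. Plan pays $9,300 − $4,650 = $4,650.
Claim 4 — $9,808: 50% coinsurance on $9,808 = $4,904. OOP would hit $12,850.50 > $9,200, so the cap limits the traveler to $9,200 − $7,946.50 = $1,253.50. Plan pays $9,808 − $1,253.50 = $8,554.50.
Insurer total = bills − traveler's total = $24,008 − $9,200 = $14,808.

$14,808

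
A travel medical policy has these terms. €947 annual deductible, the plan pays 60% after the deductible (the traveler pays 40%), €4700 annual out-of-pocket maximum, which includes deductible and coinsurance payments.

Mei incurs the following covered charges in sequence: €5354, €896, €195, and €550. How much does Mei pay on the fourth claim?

€220

Claim 1 — €5354: €947 to deductible, leaving €4407; coinsurance €4407 × 40% = €1762.80. Cost to traveler: €2709.80. OOP to date €2709.80.
Claim 2 — €896: deductible already satisfied, so traveler's share is 40% × €896 = €358.40. Cost to traveler: €358.40. OOP to date €3068.20.
Claim 3 — €195: deductible already satisfied, so traveler's share is 40% × €195 = €78. Traveler owes €78 (running OOP €3146.20).
Claim 4 — €550: deductible already satisfied, so traveler's share is 40% × €550 = €220. Traveler owes €220 (running OOP €3366.20).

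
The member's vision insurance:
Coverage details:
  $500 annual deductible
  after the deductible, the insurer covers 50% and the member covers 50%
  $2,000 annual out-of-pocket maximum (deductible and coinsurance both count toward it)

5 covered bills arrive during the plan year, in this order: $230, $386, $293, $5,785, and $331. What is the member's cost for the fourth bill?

$1,295.50

Claim 1 — $230: fully absorbed by the deductible. Cost to member: $230. OOP to date $230.
Claim 2 — $386: deductible takes $270, $116 remains; 50% of $116 = $58. Member pays $328; OOP now $558.
Claim 3 — $293: 50% coinsurance on $293 = $146.50. Cost to member: $146.50. OOP to date $704.50.
Claim 4 — $5,785: deductible met; 50% of $5,785 = $2,892.50. OOP would hit $3,597 > $2,000, so the cap limits the member to $2,000 − $704.50 = $1,295.50.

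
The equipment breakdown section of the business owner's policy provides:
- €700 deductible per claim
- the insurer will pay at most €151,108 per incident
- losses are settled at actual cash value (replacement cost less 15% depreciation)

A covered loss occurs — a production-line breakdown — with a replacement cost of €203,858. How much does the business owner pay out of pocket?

€52,750

Depreciate 15%: the covered value is €203,858 × 0.85 = €173,279.30.
After the deductible, €173,279.30 − €700 = €172,579.30 remains.
Since €172,579.30 > €151,108, the payout is capped at €151,108.
Out of pocket: €203,858 − €151,108 = €52,750.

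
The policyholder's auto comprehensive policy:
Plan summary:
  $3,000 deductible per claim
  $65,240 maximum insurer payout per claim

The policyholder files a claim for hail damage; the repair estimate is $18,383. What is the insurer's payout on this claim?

Subtract the deductible: $18,383 − $3,000 = $15,383.
$15,383 ≤ $65,240, so the limit doesn't bind; insurer pays $15,383.

$15,383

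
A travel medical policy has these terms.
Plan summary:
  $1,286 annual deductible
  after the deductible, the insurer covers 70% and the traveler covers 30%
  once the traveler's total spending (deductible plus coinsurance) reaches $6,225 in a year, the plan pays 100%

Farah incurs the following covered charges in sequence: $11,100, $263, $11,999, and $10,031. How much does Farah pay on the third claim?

Claim 1 — $11,100: deductible takes $1,286, $9,814 remains; 30% of $9,814 = $2,944.20. Traveler owes $4,230.20 (running OOP $4,230.20).
Claim 2 — $263: deductible already satisfied, so traveler's share is 30% × $263 = $78.90. Traveler owes $78.90 (running OOP $4,309.10).
Claim 3 — $11,999: deductible met; 30% of $11,999 = $3,599.70. That would push OOP to $7,908.80, over the $6,225 cap, so traveler pays $6,225 − $4,309.10 = $1,915.90.

$1,915.90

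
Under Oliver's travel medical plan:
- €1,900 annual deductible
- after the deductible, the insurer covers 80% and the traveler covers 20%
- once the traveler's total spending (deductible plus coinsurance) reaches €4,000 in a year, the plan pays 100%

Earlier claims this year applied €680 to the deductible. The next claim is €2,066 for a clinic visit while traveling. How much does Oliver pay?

€1,389.20

Deductible still to meet: €1,900 − €680 = €1,220.
After the €1,220 deductible portion, €2,066 − €1,220 = €846 is subject to coinsurance.
20% of €846 = €169.20 falls to the traveler.
Traveler responsibility before any cap: €1,220 + €169.20 = €1,389.20.
Cumulative spending €680 + €1,389.20 = €2,069.20 stays under the €4,000 maximum.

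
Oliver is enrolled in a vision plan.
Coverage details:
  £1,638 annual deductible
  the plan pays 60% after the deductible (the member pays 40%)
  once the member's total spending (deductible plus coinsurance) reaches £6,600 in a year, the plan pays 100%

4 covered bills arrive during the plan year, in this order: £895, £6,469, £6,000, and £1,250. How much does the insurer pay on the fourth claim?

£978.40

Claim 1 — £895: all of it applies to the deductible. Member owes £895 (running OOP £895). Plan pays £895 − £895 = £0.
Claim 2 — £6,469: deductible takes £743, £5,726 remains; coinsurance £5,726 × 40% = £2,290.40. Member owes £3,033.40 (running OOP £3,928.40). Plan pays £6,469 − £3,033.40 = £3,435.60.
Claim 3 — £6,000: deductible already satisfied, so member's share is 40% × £6,000 = £2,400. Member pays £2,400; OOP now £6,328.40. Plan pays £6,000 − £2,400 = £3,600.
Claim 4 — £1,250: deductible met; 40% of £1,250 = £500. OOP would hit £6,828.40 > £6,600, so the cap limits the member to £6,600 − £6,328.40 = £271.60. Plan pays £1,250 − £271.60 = £978.40.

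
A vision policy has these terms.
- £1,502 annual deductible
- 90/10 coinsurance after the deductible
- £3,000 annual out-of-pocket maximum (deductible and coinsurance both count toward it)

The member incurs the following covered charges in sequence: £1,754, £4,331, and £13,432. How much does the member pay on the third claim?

Claim 1 (£1,754): deductible takes £1,502, £252 remains; 10% of £252 = £25.20. Member pays £1,527.20; OOP now £1,527.20.
Claim 2 (£4,331): 10% coinsurance on £4,331 = £433.10. Cost to member: £433.10. OOP to date £1,960.30.
Claim 3 (£13,432): deductible already satisfied, so member's share is 10% × £13,432 = £1,343.20. Adding that to £1,960.30 gives £3,303.50, past the £3,000 cap; member pays only £3,000 − £1,960.30 = £1,039.70.

£1,039.70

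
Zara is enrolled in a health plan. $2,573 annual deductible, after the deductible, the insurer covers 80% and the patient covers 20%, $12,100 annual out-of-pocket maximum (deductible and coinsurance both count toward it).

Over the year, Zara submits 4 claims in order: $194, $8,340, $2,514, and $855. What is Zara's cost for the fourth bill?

$171

Claim 1 — $194: all of it applies to the deductible. Cost to patient: $194. OOP to date $194.
Claim 2 — $8,340: deductible takes $2,379, $5,961 remains; patient's 20% is $1,192.20. Cost to patient: $3,571.20. OOP to date $3,765.20.
Claim 3 — $2,514: deductible met; 20% of $2,514 = $502.80. Patient owes $502.80 (running OOP $4,268).
Claim 4 — $855: deductible met; 20% of $855 = $171. Patient owes $171 (running OOP $4,439).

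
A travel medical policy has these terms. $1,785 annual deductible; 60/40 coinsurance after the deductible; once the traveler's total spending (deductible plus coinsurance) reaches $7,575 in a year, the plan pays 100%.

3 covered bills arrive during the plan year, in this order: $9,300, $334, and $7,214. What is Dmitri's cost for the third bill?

$2,650.40

Bill 1, $9,300: $1,785 finishes the deductible; $7,515 goes to coinsurance; coinsurance $7,515 × 40% = $3,006. Traveler pays $4,791; OOP now $4,791.
Bill 2, $334: deductible already satisfied, so traveler's share is 40% × $334 = $133.60. Cost to traveler: $133.60. OOP to date $4,924.60.
Bill 3, $7,214: deductible already satisfied, so traveler's share is 40% × $7,214 = $2,885.60. OOP would hit $7,810.20 > $7,575, so the cap limits the traveler to $7,575 − $4,924.60 = $2,650.40.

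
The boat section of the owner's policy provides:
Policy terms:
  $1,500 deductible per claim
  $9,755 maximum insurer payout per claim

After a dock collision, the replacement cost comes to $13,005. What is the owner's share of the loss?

Less the $1,500 deductible: $13,005 − $1,500 = $11,505.
Since $11,505 > $9,755, the payout is capped at $9,755.
The owner bears the rest of the original loss: $13,005 − $9,755 = $3,250.

$3,250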